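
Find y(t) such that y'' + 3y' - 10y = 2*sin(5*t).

y = -7*sin(5*t)/145 - 3*cos(5*t)/145 + C1*exp(2*t) + C2*exp(-5*t)

Characteristic equation r² + 3r - 10 = 0 factors as (r - 2)(r + 5) = 0, so r = 2, -5.
Hence y_h = C1*exp(2*t) + C2*exp(-5*t).
Try y_p = A*cos(5*t) + B*sin(5*t). Substituting and equating the coefficients of cos(5t) and sin(5t) gives A = -3/145, B = -7/145, so y_p = -7*sin(5*t)/145 - 3*cos(5*t)/145.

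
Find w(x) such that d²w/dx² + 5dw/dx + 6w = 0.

w = C1*exp(-2*x) + C2*exp(-3*x)

Characteristic equation r² + 5r + 6 = 0 factors as (r + 2)(r + 3) = 0, so r = -2, -3.
Hence w_h = C1*exp(-2*x) + C2*exp(-3*x).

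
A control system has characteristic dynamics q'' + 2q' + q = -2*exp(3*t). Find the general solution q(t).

q = -exp(3*t)/8 + C1*exp(-t) + C2*t*exp(-t)

Characteristic equation r² + 2r + 1 = 0 has discriminant (2)² - 4·(1) = 0, so r = -1 is a repeated root.
Hence q_h = (C1 + C2*t)*exp(-t).
Try q_p = A*exp(3*t). Substituting into the equation and dividing by exp(3*t) gives A = -1/8, so q_p = -exp(3*t)/8.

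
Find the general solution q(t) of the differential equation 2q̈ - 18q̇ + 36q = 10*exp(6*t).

Divide through by 2: q'' - 9q' + 18q = 5*exp(6*t).
Characteristic equation r² - 9r + 18 = 0 factors as (r - 6)(r - 3) = 0, so r = 6, 3.
Hence q_h = C1*exp(6*t) + C2*exp(3*t).
Since exp(6*t) solves the homogeneous equation (r = 6 is a root of multiplicity 1), multiply the trial by t. Try q_p = A*t*exp(6*t). Substituting into the equation and dividing by exp(6*t) gives A = 5/3, so q_p = 5*t*exp(6*t)/3.

q = C1*exp(6*t) + C2*exp(3*t) + 5*t*exp(6*t)/3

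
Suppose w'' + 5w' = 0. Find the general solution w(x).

w = C2 + C1*exp(-5*x)

Characteristic equation r² + 5r = 0 factors as (r + 5)r = 0, so r = -5, 0.
Hence w_h = C1*exp(-5*x) + C2.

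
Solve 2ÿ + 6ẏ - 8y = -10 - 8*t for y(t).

y = 2 + t + C1*exp(-4*t) + C2*exp(t)

Divide through by 2: y'' + 3y' - 4y = -5 - 4*t.
Characteristic equation r² + 3r - 4 = 0 factors as (r + 4)(r - 1) = 0, so r = -4, 1.
Hence y_h = C1*exp(-4*t) + C2*exp(t).
For the particular solution try y_p = A0 + A1*t. Substituting and matching coefficients of each power of t gives A0 = 2, A1 = 1, so y_p = 2 + t.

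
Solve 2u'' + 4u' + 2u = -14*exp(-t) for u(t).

Divide through by 2: u'' + 2u' + u = -7*exp(-t).
Characteristic equation r² + 2r + 1 = 0 has discriminant (2)² - 4·(1) = 0, so r = -1 is a repeated root.
Hence u_h = (C1 + C2*t)*exp(-t).
Since exp(-t) solves the homogeneous equation (r = -1 is a root of multiplicity 2), multiply the trial by t^2. Try u_p = A*t^2*exp(-t). Substituting into the equation and dividing by exp(-t) gives A = -7/2, so u_p = -7*t^2*exp(-t)/2.

u = C1*exp(-t) - 7*t**2*exp(-t)/2 + C2*t*exp(-t)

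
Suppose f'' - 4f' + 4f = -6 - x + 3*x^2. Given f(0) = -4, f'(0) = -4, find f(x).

f = -5/8 - 27*exp(2*x)/8 + 3*x**2/4 + 5*x/4 + 3*x*exp(2*x)/2

Characteristic equation r² - 4r + 4 = 0 has discriminant (-4)² - 4·(4) = 0, so r = 2 is a repeated root.
Hence f_h = (C1 + C2*x)*exp(2*x).
For the particular solution try f_p = A0 + A1*x + A2*x^2. Substituting and matching coefficients of each power of x gives A0 = -5/8, A1 = 5/4, A2 = 3/4, so f_p = -5/8 + 3*x^2/4 + 5*x/4.
General solution: f = -5/8 + 3*x^2/4 + 5*x/4 + C1*exp(2*x) + C2*x*exp(2*x).
Apply the initial conditions: f(0) = -5/8 + C1 = -4 and f'(0) = 5/4 + C2 + 2*C1 = -4. Solving gives C1 = -27/8, C2 = 3/2.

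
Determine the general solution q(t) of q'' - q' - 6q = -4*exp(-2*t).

Characteristic equation r² - r - 6 = 0 factors as (r + 2)(r - 3) = 0, so r = -2, 3.
Hence q_h = C1*exp(-2*t) + C2*exp(3*t).
Since exp(-2*t) solves the homogeneous equation (r = -2 is a root of multiplicity 1), multiply the trial by t. Try q_p = A*t*exp(-2*t). Substituting into the equation and dividing by exp(-2*t) gives A = 4/5, so q_p = 4*t*exp(-2*t)/5.

q = C1*exp(-2*t) + C2*exp(3*t) + 4*t*exp(-2*t)/5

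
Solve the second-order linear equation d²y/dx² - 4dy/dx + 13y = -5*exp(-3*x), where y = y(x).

Characteristic equation r² - 4r + 13 = 0 has discriminant (-4)² - 4·(13) = -36 < 0, so r = 2 ± 3i.
Hence y_h = C1*cos(3*x)*exp(2*x) + C2*exp(2*x)*sin(3*x).
Try y_p = A*exp(-3*x). Substituting into the equation and dividing by exp(-3*x) gives A = -5/34, so y_p = -5*exp(-3*x)/34.

y = -5*exp(-3*x)/34 + C1*cos(3*x)*exp(2*x) + C2*exp(2*x)*sin(3*x)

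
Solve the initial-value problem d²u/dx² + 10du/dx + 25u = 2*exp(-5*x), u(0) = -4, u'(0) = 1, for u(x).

Characteristic equation r² + 10r + 25 = 0 has discriminant (10)² - 4·(25) = 0, so r = -5 is a repeated root.
Hence u_h = (C1 + C2*x)*exp(-5*x).
Since exp(-5*x) solves the homogeneous equation (r = -5 is a root of multiplicity 2), multiply the trial by x^2. Try u_p = A*x^2*exp(-5*x). Substituting into the equation and dividing by exp(-5*x) gives A = 1, so u_p = x^2*exp(-5*x).
General solution: u = C1*exp(-5*x) + x^2*exp(-5*x) + C2*x*exp(-5*x).
Apply the initial conditions: u(0) = C1 = -4 and u'(0) = C2 - 5*C1 = 1. Solving gives C1 = -4, C2 = -19.

u = -4*exp(-5*x) + x**2*exp(-5*x) - 19*x*exp(-5*x)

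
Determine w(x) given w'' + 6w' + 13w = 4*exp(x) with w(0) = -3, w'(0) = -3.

w = exp(x)/5 - 32*exp(-3*x)*sin(2*x)/5 - 16*cos(2*x)*exp(-3*x)/5

Characteristic equation r² + 6r + 13 = 0 has discriminant (6)² - 4·(13) = -16 < 0, so r = -3 ± 2i.
Hence w_h = C1*cos(2*x)*exp(-3*x) + C2*exp(-3*x)*sin(2*x).
Try w_p = A*exp(x). Substituting into the equation and dividing by exp(x) gives A = 1/5, so w_p = exp(x)/5.
General solution: w = exp(x)/5 + C1*cos(2*x)*exp(-3*x) + C2*exp(-3*x)*sin(2*x).
Apply the initial conditions: w(0) = 1/5 + C1 = -3 and w'(0) = 1/5 - 3*C1 + 2*C2 = -3. Solving gives C1 = -16/5, C2 = -32/5.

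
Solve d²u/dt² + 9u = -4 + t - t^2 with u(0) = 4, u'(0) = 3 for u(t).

Characteristic equation r² + 9 = 0 has discriminant (0)² - 4·(9) = -36 < 0, so r = ± 3i.
Hence u_h = C1*cos(3*t) + C2*sin(3*t).
For the particular solution try u_p = A0 + A1*t + A2*t^2. Substituting and matching coefficients of each power of t gives A0 = -34/81, A1 = 1/9, A2 = -1/9, so u_p = -34/81 - t^2/9 + t/9.
General solution: u = -34/81 - t^2/9 + t/9 + C1*cos(3*t) + C2*sin(3*t).
Apply the initial conditions: u(0) = -34/81 + C1 = 4 and u'(0) = 1/9 + 3*C2 = 3. Solving gives C1 = 358/81, C2 = 26/27.

u = -34/81 - t**2/9 + t/9 + 26*sin(3*t)/27 + 358*cos(3*t)/81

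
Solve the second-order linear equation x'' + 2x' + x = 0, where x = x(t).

Characteristic equation r² + 2r + 1 = 0 has discriminant (2)² - 4·(1) = 0, so r = -1 is a repeated root.
Hence x_h = (C1 + C2*t)*exp(-t).

x = C1*exp(-t) + C2*t*exp(-t)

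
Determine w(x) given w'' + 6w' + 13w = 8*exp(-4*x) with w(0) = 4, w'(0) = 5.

Characteristic equation r² + 6r + 13 = 0 has discriminant (6)² - 4·(13) = -16 < 0, so r = -3 ± 2i.
Hence w_h = C1*cos(2*x)*exp(-3*x) + C2*exp(-3*x)*sin(2*x).
Try w_p = A*exp(-4*x). Substituting into the equation and dividing by exp(-4*x) gives A = 8/5, so w_p = 8*exp(-4*x)/5.
General solution: w = 8*exp(-4*x)/5 + C1*cos(2*x)*exp(-3*x) + C2*exp(-3*x)*sin(2*x).
Apply the initial conditions: w(0) = 8/5 + C1 = 4 and w'(0) = -32/5 - 3*C1 + 2*C2 = 5. Solving gives C1 = 12/5, C2 = 93/10.

w = 8*exp(-4*x)/5 + 12*cos(2*x)*exp(-3*x)/5 + 93*exp(-3*x)*sin(2*x)/10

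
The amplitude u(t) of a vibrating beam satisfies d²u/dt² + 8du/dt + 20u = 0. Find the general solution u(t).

u = C1*cos(2*t)*exp(-4*t) + C2*exp(-4*t)*sin(2*t)

Characteristic equation r² + 8r + 20 = 0 has discriminant (8)² - 4·(20) = -16 < 0, so r = -4 ± 2i.
Hence u_h = C1*cos(2*t)*exp(-4*t) + C2*exp(-4*t)*sin(2*t).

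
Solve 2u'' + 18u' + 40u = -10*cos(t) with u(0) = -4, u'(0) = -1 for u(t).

Divide through by 2: u'' + 9u' + 20u = -5*cos(t).
Characteristic equation r² + 9r + 20 = 0 factors as (r + 4)(r + 5) = 0, so r = -4, -5.
Hence u_h = C1*exp(-4*t) + C2*exp(-5*t).
Try u_p = A*cos(t) + B*sin(t). Substituting and equating the coefficients of cos(t) and sin(t) gives A = -95/442, B = -45/442, so u_p = -95*cos(t)/442 - 45*sin(t)/442.
General solution: u = -95*cos(t)/442 - 45*sin(t)/442 + C1*exp(-4*t) + C2*exp(-5*t).
Apply the initial conditions: u(0) = -95/442 + C1 + C2 = -4 and u'(0) = -45/442 - 5*C2 - 4*C1 = -1. Solving gives C1 = -337/17, C2 = 417/26.

u = -337*exp(-4*t)/17 - 95*cos(t)/442 - 45*sin(t)/442 + 417*exp(-5*t)/26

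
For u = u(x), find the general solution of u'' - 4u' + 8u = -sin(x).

Characteristic equation r² - 4r + 8 = 0 has discriminant (-4)² - 4·(8) = -16 < 0, so r = 2 ± 2i.
Hence u_h = C1*cos(2*x)*exp(2*x) + C2*exp(2*x)*sin(2*x).
Try u_p = A*cos(x) + B*sin(x). Substituting and equating the coefficients of cos(x) and sin(x) gives A = -4/65, B = -7/65, so u_p = -7*sin(x)/65 - 4*cos(x)/65.

u = -7*sin(x)/65 - 4*cos(x)/65 + C1*cos(2*x)*exp(2*x) + C2*exp(2*x)*sin(2*x)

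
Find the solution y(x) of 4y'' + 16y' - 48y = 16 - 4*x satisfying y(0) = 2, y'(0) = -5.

y = -11/36 + x/12 + 35*exp(2*x)/32 + 349*exp(-6*x)/288

Divide through by 4: y'' + 4y' - 12y = 4 - x.
Characteristic equation r² + 4r - 12 = 0 factors as (r + 6)(r - 2) = 0, so r = -6, 2.
Hence y_h = C1*exp(-6*x) + C2*exp(2*x).
For the particular solution try y_p = A0 + A1*x. Substituting and matching coefficients of each power of x gives A0 = -11/36, A1 = 1/12, so y_p = -11/36 + x/12.
General solution: y = -11/36 + x/12 + C1*exp(-6*x) + C2*exp(2*x).
Apply the initial conditions: y(0) = -11/36 + C1 + C2 = 2 and y'(0) = 1/12 - 6*C1 + 2*C2 = -5. Solving gives C1 = 349/288, C2 = 35/32.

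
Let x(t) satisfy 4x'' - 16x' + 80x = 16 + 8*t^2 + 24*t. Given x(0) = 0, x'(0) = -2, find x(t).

x = 129/500 + t**2/10 + 17*t/50 - 129*cos(4*t)*exp(2*t)/500 - 57*exp(2*t)*sin(4*t)/125

Divide through by 4: x'' - 4x' + 20x = 4 + 2*t^2 + 6*t.
Characteristic equation r² - 4r + 20 = 0 has discriminant (-4)² - 4·(20) = -64 < 0, so r = 2 ± 4i.
Hence x_h = C1*cos(4*t)*exp(2*t) + C2*exp(2*t)*sin(4*t).
For the particular solution try x_p = A0 + A1*t + A2*t^2. Substituting and matching coefficients of each power of t gives A0 = 129/500, A1 = 17/50, A2 = 1/10, so x_p = 129/500 + t^2/10 + 17*t/50.
General solution: x = 129/500 + t^2/10 + 17*t/50 + C1*cos(4*t)*exp(2*t) + C2*exp(2*t)*sin(4*t).
Apply the initial conditions: x(0) = 129/500 + C1 = 0 and x'(0) = 17/50 + 2*C1 + 4*C2 = -2. Solving gives C1 = -129/500, C2 = -57/125.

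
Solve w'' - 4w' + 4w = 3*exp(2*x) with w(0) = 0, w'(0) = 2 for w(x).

w = 2*x*exp(2*x) + 3*x**2*exp(2*x)/2

Characteristic equation r² - 4r + 4 = 0 has discriminant (-4)² - 4·(4) = 0, so r = 2 is a repeated root.
Hence w_h = (C1 + C2*x)*exp(2*x).
Since exp(2*x) solves the homogeneous equation (r = 2 is a root of multiplicity 2), multiply the trial by x^2. Try w_p = A*x^2*exp(2*x). Substituting into the equation and dividing by exp(2*x) gives A = 3/2, so w_p = 3*x^2*exp(2*x)/2.
General solution: w = C1*exp(2*x) + 3*x^2*exp(2*x)/2 + C2*x*exp(2*x).
Apply the initial conditions: w(0) = C1 = 0 and w'(0) = C2 + 2*C1 = 2. Solving gives C1 = 0, C2 = 2.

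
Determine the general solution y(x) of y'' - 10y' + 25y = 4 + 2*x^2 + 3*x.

Characteristic equation r² - 10r + 25 = 0 has discriminant (-10)² - 4·(25) = 0, so r = 5 is a repeated root.
Hence y_h = (C1 + C2*x)*exp(5*x).
For the particular solution try y_p = A0 + A1*x + A2*x^2. Substituting and matching coefficients of each power of x gives A0 = 142/625, A1 = 23/125, A2 = 2/25, so y_p = 142/625 + 2*x^2/25 + 23*x/125.

y = 142/625 + 2*x**2/25 + 23*x/125 + C1*exp(5*x) + C2*x*exp(5*x)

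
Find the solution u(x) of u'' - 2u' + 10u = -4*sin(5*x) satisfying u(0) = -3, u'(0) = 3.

u = -8*cos(5*x)/65 + 12*sin(5*x)/65 - 187*cos(3*x)*exp(x)/65 + 322*exp(x)*sin(3*x)/195

Characteristic equation r² - 2r + 10 = 0 has discriminant (-2)² - 4·(10) = -36 < 0, so r = 1 ± 3i.
Hence u_h = C1*cos(3*x)*exp(x) + C2*exp(x)*sin(3*x).
Try u_p = A*cos(5*x) + B*sin(5*x). Substituting and equating the coefficients of cos(5x) and sin(5x) gives A = -8/65, B = 12/65, so u_p = -8*cos(5*x)/65 + 12*sin(5*x)/65.
General solution: u = -8*cos(5*x)/65 + 12*sin(5*x)/65 + C1*cos(3*x)*exp(x) + C2*exp(x)*sin(3*x).
Apply the initial conditions: u(0) = -8/65 + C1 = -3 and u'(0) = 12/13 + C1 + 3*C2 = 3. Solving gives C1 = -187/65, C2 = 322/195.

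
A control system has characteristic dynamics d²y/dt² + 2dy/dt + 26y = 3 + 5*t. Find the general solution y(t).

Characteristic equation r² + 2r + 26 = 0 has discriminant (2)² - 4·(26) = -100 < 0, so r = -1 ± 5i.
Hence y_h = C1*cos(5*t)*exp(-t) + C2*exp(-t)*sin(5*t).
For the particular solution try y_p = A0 + A1*t. Substituting and matching coefficients of each power of t gives A0 = 17/169, A1 = 5/26, so y_p = 17/169 + 5*t/26.

y = 17/169 + 5*t/26 + C1*cos(5*t)*exp(-t) + C2*exp(-t)*sin(5*t)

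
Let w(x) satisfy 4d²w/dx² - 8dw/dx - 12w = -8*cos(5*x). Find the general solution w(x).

Divide through by 4: w'' - 2w' - 3w = -2*cos(5*x).
Characteristic equation r² - 2r - 3 = 0 factors as (r - 3)(r + 1) = 0, so r = 3, -1.
Hence w_h = C1*exp(3*x) + C2*exp(-x).
Try w_p = A*cos(5*x) + B*sin(5*x). Substituting and equating the coefficients of cos(5x) and sin(5x) gives A = 14/221, B = 5/221, so w_p = 5*sin(5*x)/221 + 14*cos(5*x)/221.

w = 5*sin(5*x)/221 + 14*cos(5*x)/221 + C1*exp(3*x) + C2*exp(-x)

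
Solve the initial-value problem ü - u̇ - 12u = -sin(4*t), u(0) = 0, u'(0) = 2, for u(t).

Characteristic equation r² - r - 12 = 0 factors as (r - 4)(r + 3) = 0, so r = 4, -3.
Hence u_h = C1*exp(4*t) + C2*exp(-3*t).
Try u_p = A*cos(4*t) + B*sin(4*t). Substituting and equating the coefficients of cos(4t) and sin(4t) gives A = -1/200, B = 7/200, so u_p = -cos(4*t)/200 + 7*sin(4*t)/200.
General solution: u = -cos(4*t)/200 + 7*sin(4*t)/200 + C1*exp(4*t) + C2*exp(-3*t).
Apply the initial conditions: u(0) = -1/200 + C1 + C2 = 0 and u'(0) = 7/50 - 3*C2 + 4*C1 = 2. Solving gives C1 = 15/56, C2 = -46/175.

u = -46*exp(-3*t)/175 - cos(4*t)/200 + 7*sin(4*t)/200 + 15*exp(4*t)/56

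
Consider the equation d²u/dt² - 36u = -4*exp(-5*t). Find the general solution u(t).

u = 4*exp(-5*t)/11 + C1*exp(-6*t) + C2*exp(6*t)

Characteristic equation r² - 36 = 0 factors as (r + 6)(r - 6) = 0, so r = -6, 6.
Hence u_h = C1*exp(-6*t) + C2*exp(6*t).
Try u_p = A*exp(-5*t). Substituting into the equation and dividing by exp(-5*t) gives A = 4/11, so u_p = 4*exp(-5*t)/11.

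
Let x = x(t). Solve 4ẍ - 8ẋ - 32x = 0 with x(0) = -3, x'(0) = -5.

x = -11*exp(4*t)/6 - 7*exp(-2*t)/6

Divide through by 4: x'' - 2x' - 8x = 0.
Characteristic equation r² - 2r - 8 = 0 factors as (r - 4)(r + 2) = 0, so r = 4, -2.
Hence x_h = C1*exp(4*t) + C2*exp(-2*t).
Apply the initial conditions: x(0) = C1 + C2 = -3 and x'(0) = -2*C2 + 4*C1 = -5. Solving gives C1 = -11/6, C2 = -7/6.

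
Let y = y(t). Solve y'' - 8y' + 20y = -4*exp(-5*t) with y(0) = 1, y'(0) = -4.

y = -4*exp(-5*t)/85 - 358*exp(4*t)*sin(2*t)/85 + 89*cos(2*t)*exp(4*t)/85

Characteristic equation r² - 8r + 20 = 0 has discriminant (-8)² - 4·(20) = -16 < 0, so r = 4 ± 2i.
Hence y_h = C1*cos(2*t)*exp(4*t) + C2*exp(4*t)*sin(2*t).
Try y_p = A*exp(-5*t). Substituting into the equation and dividing by exp(-5*t) gives A = -4/85, so y_p = -4*exp(-5*t)/85.
General solution: y = -4*exp(-5*t)/85 + C1*cos(2*t)*exp(4*t) + C2*exp(4*t)*sin(2*t).
Apply the initial conditions: y(0) = -4/85 + C1 = 1 and y'(0) = 4/17 + 2*C2 + 4*C1 = -4. Solving gives C1 = 89/85, C2 = -358/85.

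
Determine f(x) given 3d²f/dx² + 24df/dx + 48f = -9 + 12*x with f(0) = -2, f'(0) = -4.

f = -5/16 - 27*exp(-4*x)/16 + x/4 - 11*x*exp(-4*x)

Divide through by 3: f'' + 8f' + 16f = -3 + 4*x.
Characteristic equation r² + 8r + 16 = 0 has discriminant (8)² - 4·(16) = 0, so r = -4 is a repeated root.
Hence f_h = (C1 + C2*x)*exp(-4*x).
For the particular solution try f_p = A0 + A1*x. Substituting and matching coefficients of each power of x gives A0 = -5/16, A1 = 1/4, so f_p = -5/16 + x/4.
General solution: f = -5/16 + x/4 + C1*exp(-4*x) + C2*x*exp(-4*x).
Apply the initial conditions: f(0) = -5/16 + C1 = -2 and f'(0) = 1/4 + C2 - 4*C1 = -4. Solving gives C1 = -27/16, C2 = -11.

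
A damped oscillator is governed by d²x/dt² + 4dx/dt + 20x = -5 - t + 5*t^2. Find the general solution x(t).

Characteristic equation r² + 4r + 20 = 0 has discriminant (4)² - 4·(20) = -64 < 0, so r = -2 ± 4i.
Hence x_h = C1*cos(4*t)*exp(-2*t) + C2*exp(-2*t)*sin(4*t).
For the particular solution try x_p = A0 + A1*t + A2*t^2. Substituting and matching coefficients of each power of t gives A0 = -49/200, A1 = -3/20, A2 = 1/4, so x_p = -49/200 - 3*t/20 + t^2/4.

x = -49/200 - 3*t/20 + t**2/4 + C1*cos(4*t)*exp(-2*t) + C2*exp(-2*t)*sin(4*t)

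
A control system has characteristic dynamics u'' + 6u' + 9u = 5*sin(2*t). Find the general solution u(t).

u = -60*cos(2*t)/169 + 25*sin(2*t)/169 + C1*exp(-3*t) + C2*t*exp(-3*t)

Characteristic equation r² + 6r + 9 = 0 has discriminant (6)² - 4·(9) = 0, so r = -3 is a repeated root.
Hence u_h = (C1 + C2*t)*exp(-3*t).
Try u_p = A*cos(2*t) + B*sin(2*t). Substituting and equating the coefficients of cos(2t) and sin(2t) gives A = -60/169, B = 25/169, so u_p = -60*cos(2*t)/169 + 25*sin(2*t)/169.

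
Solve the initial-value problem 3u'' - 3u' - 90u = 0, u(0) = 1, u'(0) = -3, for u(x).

u = 2*exp(6*x)/11 + 9*exp(-5*x)/11

Divide through by 3: u'' - u' - 30u = 0.
Characteristic equation r² - r - 30 = 0 factors as (r - 6)(r + 5) = 0, so r = 6, -5.
Hence u_h = C1*exp(6*x) + C2*exp(-5*x).
Apply the initial conditions: u(0) = C1 + C2 = 1 and u'(0) = -5*C2 + 6*C1 = -3. Solving gives C1 = 2/11, C2 = 9/11.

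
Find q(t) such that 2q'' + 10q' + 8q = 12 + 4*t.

q = 7/8 + t/2 + C1*exp(-t) + C2*exp(-4*t)

Divide through by 2: q'' + 5q' + 4q = 6 + 2*t.
Characteristic equation r² + 5r + 4 = 0 factors as (r + 1)(r + 4) = 0, so r = -1, -4.
Hence q_h = C1*exp(-t) + C2*exp(-4*t).
For the particular solution try q_p = A0 + A1*t. Substituting and matching coefficients of each power of t gives A0 = 7/8, A1 = 1/2, so q_p = 7/8 + t/2.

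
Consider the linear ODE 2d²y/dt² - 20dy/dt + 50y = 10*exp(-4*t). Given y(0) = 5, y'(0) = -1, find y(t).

Divide through by 2: y'' - 10y' + 25y = 5*exp(-4*t).
Characteristic equation r² - 10r + 25 = 0 has discriminant (-10)² - 4·(25) = 0, so r = 5 is a repeated root.
Hence y_h = (C1 + C2*t)*exp(5*t).
Try y_p = A*exp(-4*t). Substituting into the equation and dividing by exp(-4*t) gives A = 5/81, so y_p = 5*exp(-4*t)/81.
General solution: y = 5*exp(-4*t)/81 + C1*exp(5*t) + C2*t*exp(5*t).
Apply the initial conditions: y(0) = 5/81 + C1 = 5 and y'(0) = -20/81 + C2 + 5*C1 = -1. Solving gives C1 = 400/81, C2 = -229/9.

y = 5*exp(-4*t)/81 + 400*exp(5*t)/81 - 229*t*exp(5*t)/9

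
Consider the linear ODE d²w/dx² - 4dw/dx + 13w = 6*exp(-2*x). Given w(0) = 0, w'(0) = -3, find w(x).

w = 6*exp(-2*x)/25 - 17*exp(2*x)*sin(3*x)/25 - 6*cos(3*x)*exp(2*x)/25

Characteristic equation r² - 4r + 13 = 0 has discriminant (-4)² - 4·(13) = -36 < 0, so r = 2 ± 3i.
Hence w_h = C1*cos(3*x)*exp(2*x) + C2*exp(2*x)*sin(3*x).
Try w_p = A*exp(-2*x). Substituting into the equation and dividing by exp(-2*x) gives A = 6/25, so w_p = 6*exp(-2*x)/25.
General solution: w = 6*exp(-2*x)/25 + C1*cos(3*x)*exp(2*x) + C2*exp(2*x)*sin(3*x).
Apply the initial conditions: w(0) = 6/25 + C1 = 0 and w'(0) = -12/25 + 2*C1 + 3*C2 = -3. Solving gives C1 = -6/25, C2 = -17/25.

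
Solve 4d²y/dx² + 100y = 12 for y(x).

y = 3/25 + C1*cos(5*x) + C2*sin(5*x)

Divide through by 4: y'' + 25y = 3.
Characteristic equation r² + 25 = 0 has discriminant (0)² - 4·(25) = -100 < 0, so r = ± 5i.
Hence y_h = C1*cos(5*x) + C2*sin(5*x).
For the particular solution try y_p = A0. Substituting and matching coefficients of each power of x gives A0 = 3/25, so y_p = 3/25.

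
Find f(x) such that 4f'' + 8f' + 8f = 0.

Divide through by 4: f'' + 2f' + 2f = 0.
Characteristic equation r² + 2r + 2 = 0 has discriminant (2)² - 4·(2) = -4 < 0, so r = -1 ± i.
Hence f_h = C1*cos(x)*exp(-x) + C2*exp(-x)*sin(x).

f = C1*cos(x)*exp(-x) + C2*exp(-x)*sin(x)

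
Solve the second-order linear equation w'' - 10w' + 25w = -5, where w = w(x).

Characteristic equation r² - 10r + 25 = 0 has discriminant (-10)² - 4·(25) = 0, so r = 5 is a repeated root.
Hence w_h = (C1 + C2*x)*exp(5*x).
For the particular solution try w_p = A0. Substituting and matching coefficients of each power of x gives A0 = -1/5, so w_p = -1/5.

w = -1/5 + C1*exp(5*x) + C2*x*exp(5*x)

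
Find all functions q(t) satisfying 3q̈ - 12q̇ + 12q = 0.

q = C1*exp(2*t) + C2*t*exp(2*t)

Divide through by 3: q'' - 4q' + 4q = 0.
Characteristic equation r² - 4r + 4 = 0 has discriminant (-4)² - 4·(4) = 0, so r = 2 is a repeated root.
Hence q_h = (C1 + C2*t)*exp(2*t).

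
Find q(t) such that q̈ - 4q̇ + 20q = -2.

Characteristic equation r² - 4r + 20 = 0 has discriminant (-4)² - 4·(20) = -64 < 0, so r = 2 ± 4i.
Hence q_h = C1*cos(4*t)*exp(2*t) + C2*exp(2*t)*sin(4*t).
For the particular solution try q_p = A0. Substituting and matching coefficients of each power of t gives A0 = -1/10, so q_p = -1/10.

q = -1/10 + C1*cos(4*t)*exp(2*t) + C2*exp(2*t)*sin(4*t)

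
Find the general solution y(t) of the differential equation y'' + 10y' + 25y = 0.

Characteristic equation r² + 10r + 25 = 0 has discriminant (10)² - 4·(25) = 0, so r = -5 is a repeated root.
Hence y_h = (C1 + C2*t)*exp(-5*t).

y = C1*exp(-5*t) + C2*t*exp(-5*t)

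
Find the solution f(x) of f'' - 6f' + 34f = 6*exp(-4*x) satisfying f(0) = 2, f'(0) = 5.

Characteristic equation r² - 6r + 34 = 0 has discriminant (-6)² - 4·(34) = -100 < 0, so r = 3 ± 5i.
Hence f_h = C1*cos(5*x)*exp(3*x) + C2*exp(3*x)*sin(5*x).
Try f_p = A*exp(-4*x). Substituting into the equation and dividing by exp(-4*x) gives A = 3/37, so f_p = 3*exp(-4*x)/37.
General solution: f = 3*exp(-4*x)/37 + C1*cos(5*x)*exp(3*x) + C2*exp(3*x)*sin(5*x).
Apply the initial conditions: f(0) = 3/37 + C1 = 2 and f'(0) = -12/37 + 3*C1 + 5*C2 = 5. Solving gives C1 = 71/37, C2 = -16/185.

f = 3*exp(-4*x)/37 - 16*exp(3*x)*sin(5*x)/185 + 71*cos(5*x)*exp(3*x)/37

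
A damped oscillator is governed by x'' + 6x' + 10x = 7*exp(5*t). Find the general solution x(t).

x = 7*exp(5*t)/65 + C1*cos(t)*exp(-3*t) + C2*exp(-3*t)*sin(t)

Characteristic equation r² + 6r + 10 = 0 has discriminant (6)² - 4·(10) = -4 < 0, so r = -3 ± i.
Hence x_h = C1*cos(t)*exp(-3*t) + C2*exp(-3*t)*sin(t).
Try x_p = A*exp(5*t). Substituting into the equation and dividing by exp(5*t) gives A = 7/65, so x_p = 7*exp(5*t)/65.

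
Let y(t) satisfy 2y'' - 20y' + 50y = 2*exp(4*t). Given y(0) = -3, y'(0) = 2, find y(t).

Divide through by 2: y'' - 10y' + 25y = exp(4*t).
Characteristic equation r² - 10r + 25 = 0 has discriminant (-10)² - 4·(25) = 0, so r = 5 is a repeated root.
Hence y_h = (C1 + C2*t)*exp(5*t).
Try y_p = A*exp(4*t). Substituting into the equation and dividing by exp(4*t) gives A = 1, so y_p = exp(4*t).
General solution: y = C1*exp(5*t) + C2*t*exp(5*t) + exp(4*t).
Apply the initial conditions: y(0) = 1 + C1 = -3 and y'(0) = 4 + C2 + 5*C1 = 2. Solving gives C1 = -4, C2 = 18.

y = -4*exp(5*t) + 18*t*exp(5*t) + exp(4*t)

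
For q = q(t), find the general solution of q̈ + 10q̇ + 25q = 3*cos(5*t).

q = 3*sin(5*t)/50 + C1*exp(-5*t) + C2*t*exp(-5*t)

Characteristic equation r² + 10r + 25 = 0 has discriminant (10)² - 4·(25) = 0, so r = -5 is a repeated root.
Hence q_h = (C1 + C2*t)*exp(-5*t).
Try q_p = A*cos(5*t) + B*sin(5*t). Substituting and equating the coefficients of cos(5t) and sin(5t) gives A = 0, B = 3/50, so q_p = 3*sin(5*t)/50.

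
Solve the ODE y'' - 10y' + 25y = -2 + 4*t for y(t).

Characteristic equation r² - 10r + 25 = 0 has discriminant (-10)² - 4·(25) = 0, so r = 5 is a repeated root.
Hence y_h = (C1 + C2*t)*exp(5*t).
For the particular solution try y_p = A0 + A1*t. Substituting and matching coefficients of each power of t gives A0 = -2/125, A1 = 4/25, so y_p = -2/125 + 4*t/25.

y = -2/125 + 4*t/25 + C1*exp(5*t) + C2*t*exp(5*t)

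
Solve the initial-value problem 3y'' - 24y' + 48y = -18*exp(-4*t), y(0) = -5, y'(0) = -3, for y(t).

y = -157*exp(4*t)/32 - 3*exp(-4*t)/32 + 65*t*exp(4*t)/4

Divide through by 3: y'' - 8y' + 16y = -6*exp(-4*t).
Characteristic equation r² - 8r + 16 = 0 has discriminant (-8)² - 4·(16) = 0, so r = 4 is a repeated root.
Hence y_h = (C1 + C2*t)*exp(4*t).
Try y_p = A*exp(-4*t). Substituting into the equation and dividing by exp(-4*t) gives A = -3/32, so y_p = -3*exp(-4*t)/32.
General solution: y = -3*exp(-4*t)/32 + C1*exp(4*t) + C2*t*exp(4*t).
Apply the initial conditions: y(0) = -3/32 + C1 = -5 and y'(0) = 3/8 + C2 + 4*C1 = -3. Solving gives C1 = -157/32, C2 = 65/4.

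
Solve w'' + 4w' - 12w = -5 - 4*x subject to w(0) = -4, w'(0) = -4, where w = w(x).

Characteristic equation r² + 4r - 12 = 0 factors as (r - 2)(r + 6) = 0, so r = 2, -6.
Hence w_h = C1*exp(2*x) + C2*exp(-6*x).
For the particular solution try w_p = A0 + A1*x. Substituting and matching coefficients of each power of x gives A0 = 19/36, A1 = 1/3, so w_p = 19/36 + x/3.
General solution: w = 19/36 + x/3 + C1*exp(2*x) + C2*exp(-6*x).
Apply the initial conditions: w(0) = 19/36 + C1 + C2 = -4 and w'(0) = 1/3 - 6*C2 + 2*C1 = -4. Solving gives C1 = -63/16, C2 = -85/144.

w = 19/36 - 85*exp(-6*x)/144 - 63*exp(2*x)/16 + x/3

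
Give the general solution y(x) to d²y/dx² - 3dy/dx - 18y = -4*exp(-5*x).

y = -2*exp(-5*x)/11 + C1*exp(-3*x) + C2*exp(6*x)

Characteristic equation r² - 3r - 18 = 0 factors as (r + 3)(r - 6) = 0, so r = -3, 6.
Hence y_h = C1*exp(-3*x) + C2*exp(6*x).
Try y_p = A*exp(-5*x). Substituting into the equation and dividing by exp(-5*x) gives A = -2/11, so y_p = -2*exp(-5*x)/11.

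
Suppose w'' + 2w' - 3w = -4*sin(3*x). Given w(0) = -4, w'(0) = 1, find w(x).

Characteristic equation r² + 2r - 3 = 0 factors as (r - 1)(r + 3) = 0, so r = 1, -3.
Hence w_h = C1*exp(x) + C2*exp(-3*x).
Try w_p = A*cos(3*x) + B*sin(3*x). Substituting and equating the coefficients of cos(3x) and sin(3x) gives A = 2/15, B = 4/15, so w_p = 2*cos(3*x)/15 + 4*sin(3*x)/15.
General solution: w = 2*cos(3*x)/15 + 4*sin(3*x)/15 + C1*exp(x) + C2*exp(-3*x).
Apply the initial conditions: w(0) = 2/15 + C1 + C2 = -4 and w'(0) = 4/5 + C1 - 3*C2 = 1. Solving gives C1 = -61/20, C2 = -13/12.

w = -61*exp(x)/20 - 13*exp(-3*x)/12 + 2*cos(3*x)/15 + 4*sin(3*x)/15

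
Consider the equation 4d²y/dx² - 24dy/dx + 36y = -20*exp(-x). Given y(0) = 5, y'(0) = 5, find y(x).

y = -5*exp(-x)/16 + 85*exp(3*x)/16 - 45*x*exp(3*x)/4

Divide through by 4: y'' - 6y' + 9y = -5*exp(-x).
Characteristic equation r² - 6r + 9 = 0 has discriminant (-6)² - 4·(9) = 0, so r = 3 is a repeated root.
Hence y_h = (C1 + C2*x)*exp(3*x).
Try y_p = A*exp(-x). Substituting into the equation and dividing by exp(-x) gives A = -5/16, so y_p = -5*exp(-x)/16.
General solution: y = -5*exp(-x)/16 + C1*exp(3*x) + C2*x*exp(3*x).
Apply the initial conditions: y(0) = -5/16 + C1 = 5 and y'(0) = 5/16 + C2 + 3*C1 = 5. Solving gives C1 = 85/16, C2 = -45/4.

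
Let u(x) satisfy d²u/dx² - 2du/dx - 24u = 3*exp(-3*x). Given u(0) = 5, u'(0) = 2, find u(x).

u = -exp(-3*x)/3 + 31*exp(-4*x)/10 + 67*exp(6*x)/30

Characteristic equation r² - 2r - 24 = 0 factors as (r + 4)(r - 6) = 0, so r = -4, 6.
Hence u_h = C1*exp(-4*x) + C2*exp(6*x).
Try u_p = A*exp(-3*x). Substituting into the equation and dividing by exp(-3*x) gives A = -1/3, so u_p = -exp(-3*x)/3.
General solution: u = -exp(-3*x)/3 + C1*exp(-4*x) + C2*exp(6*x).
Apply the initial conditions: u(0) = -1/3 + C1 + C2 = 5 and u'(0) = 1 - 4*C1 + 6*C2 = 2. Solving gives C1 = 31/10, C2 = 67/30.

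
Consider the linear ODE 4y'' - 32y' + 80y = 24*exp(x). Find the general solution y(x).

Divide through by 4: y'' - 8y' + 20y = 6*exp(x).
Characteristic equation r² - 8r + 20 = 0 has discriminant (-8)² - 4·(20) = -16 < 0, so r = 4 ± 2i.
Hence y_h = C1*cos(2*x)*exp(4*x) + C2*exp(4*x)*sin(2*x).
Try y_p = A*exp(x). Substituting into the equation and dividing by exp(x) gives A = 6/13, so y_p = 6*exp(x)/13.

y = 6*exp(x)/13 + C1*cos(2*x)*exp(4*x) + C2*exp(4*x)*sin(2*x)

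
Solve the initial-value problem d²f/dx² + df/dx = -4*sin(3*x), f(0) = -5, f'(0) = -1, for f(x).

Characteristic equation r² + r = 0 factors as (r + 1)r = 0, so r = -1, 0.
Hence f_h = C1*exp(-x) + C2.
Try f_p = A*cos(3*x) + B*sin(3*x). Substituting and equating the coefficients of cos(3x) and sin(3x) gives A = 2/15, B = 2/5, so f_p = 2*sin(3*x)/5 + 2*cos(3*x)/15.
General solution: f = C2 + 2*sin(3*x)/5 + 2*cos(3*x)/15 + C1*exp(-x).
Apply the initial conditions: f(0) = 2/15 + C1 + C2 = -5 and f'(0) = 6/5 - C1 = -1. Solving gives C1 = 11/5, C2 = -22/3.

f = -22/3 + 2*sin(3*x)/5 + 2*cos(3*x)/15 + 11*exp(-x)/5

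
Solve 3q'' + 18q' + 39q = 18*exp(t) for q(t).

Divide through by 3: q'' + 6q' + 13q = 6*exp(t).
Characteristic equation r² + 6r + 13 = 0 has discriminant (6)² - 4·(13) = -16 < 0, so r = -3 ± 2i.
Hence q_h = C1*cos(2*t)*exp(-3*t) + C2*exp(-3*t)*sin(2*t).
Try q_p = A*exp(t). Substituting into the equation and dividing by exp(t) gives A = 3/10, so q_p = 3*exp(t)/10.

q = 3*exp(t)/10 + C1*cos(2*t)*exp(-3*t) + C2*exp(-3*t)*sin(2*t)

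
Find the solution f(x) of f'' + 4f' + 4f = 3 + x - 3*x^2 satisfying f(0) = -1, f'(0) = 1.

f = -5/8 - 3*x**2/4 - 3*exp(-2*x)/8 + 7*x/4 - 3*x*exp(-2*x)/2

Characteristic equation r² + 4r + 4 = 0 has discriminant (4)² - 4·(4) = 0, so r = -2 is a repeated root.
Hence f_h = (C1 + C2*x)*exp(-2*x).
For the particular solution try f_p = A0 + A1*x + A2*x^2. Substituting and matching coefficients of each power of x gives A0 = -5/8, A1 = 7/4, A2 = -3/4, so f_p = -5/8 - 3*x^2/4 + 7*x/4.
General solution: f = -5/8 - 3*x^2/4 + 7*x/4 + C1*exp(-2*x) + C2*x*exp(-2*x).
Apply the initial conditions: f(0) = -5/8 + C1 = -1 and f'(0) = 7/4 + C2 - 2*C1 = 1. Solving gives C1 = -3/8, C2 = -3/2.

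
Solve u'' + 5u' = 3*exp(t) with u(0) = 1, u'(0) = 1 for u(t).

Characteristic equation r² + 5r = 0 factors as (r + 5)r = 0, so r = -5, 0.
Hence u_h = C1*exp(-5*t) + C2.
Try u_p = A*exp(t). Substituting into the equation and dividing by exp(t) gives A = 1/2, so u_p = exp(t)/2.
General solution: u = C2 + exp(t)/2 + C1*exp(-5*t).
Apply the initial conditions: u(0) = 1/2 + C1 + C2 = 1 and u'(0) = 1/2 - 5*C1 = 1. Solving gives C1 = -1/10, C2 = 3/5.

u = 3/5 + exp(t)/2 - exp(-5*t)/10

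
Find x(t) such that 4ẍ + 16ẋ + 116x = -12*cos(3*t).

x = -15*cos(3*t)/136 - 9*sin(3*t)/136 + C1*cos(5*t)*exp(-2*t) + C2*exp(-2*t)*sin(5*t)

Divide through by 4: x'' + 4x' + 29x = -3*cos(3*t).
Characteristic equation r² + 4r + 29 = 0 has discriminant (4)² - 4·(29) = -100 < 0, so r = -2 ± 5i.
Hence x_h = C1*cos(5*t)*exp(-2*t) + C2*exp(-2*t)*sin(5*t).
Try x_p = A*cos(3*t) + B*sin(3*t). Substituting and equating the coefficients of cos(3t) and sin(3t) gives A = -15/136, B = -9/136, so x_p = -15*cos(3*t)/136 - 9*sin(3*t)/136.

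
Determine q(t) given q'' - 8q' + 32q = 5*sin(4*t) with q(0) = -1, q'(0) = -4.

Characteristic equation r² - 8r + 32 = 0 has discriminant (-8)² - 4·(32) = -64 < 0, so r = 4 ± 4i.
Hence q_h = C1*cos(4*t)*exp(4*t) + C2*exp(4*t)*sin(4*t).
Try q_p = A*cos(4*t) + B*sin(4*t). Substituting and equating the coefficients of cos(4t) and sin(4t) gives A = 1/8, B = 1/16, so q_p = cos(4*t)/8 + sin(4*t)/16.
General solution: q = cos(4*t)/8 + sin(4*t)/16 + C1*cos(4*t)*exp(4*t) + C2*exp(4*t)*sin(4*t).
Apply the initial conditions: q(0) = 1/8 + C1 = -1 and q'(0) = 1/4 + 4*C1 + 4*C2 = -4. Solving gives C1 = -9/8, C2 = 1/16.

q = cos(4*t)/8 + sin(4*t)/16 - 9*cos(4*t)*exp(4*t)/8 + exp(4*t)*sin(4*t)/16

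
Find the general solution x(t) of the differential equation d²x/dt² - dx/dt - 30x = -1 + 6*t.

x = 1/25 - t/5 + C1*exp(-5*t) + C2*exp(6*t)

Characteristic equation r² - r - 30 = 0 factors as (r + 5)(r - 6) = 0, so r = -5, 6.
Hence x_h = C1*exp(-5*t) + C2*exp(6*t).
For the particular solution try x_p = A0 + A1*t. Substituting and matching coefficients of each power of t gives A0 = 1/25, A1 = -1/5, so x_p = 1/25 - t/5.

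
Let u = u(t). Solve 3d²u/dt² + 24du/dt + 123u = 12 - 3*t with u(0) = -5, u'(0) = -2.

Divide through by 3: u'' + 8u' + 41u = 4 - t.
Characteristic equation r² + 8r + 41 = 0 has discriminant (8)² - 4·(41) = -100 < 0, so r = -4 ± 5i.
Hence u_h = C1*cos(5*t)*exp(-4*t) + C2*exp(-4*t)*sin(5*t).
For the particular solution try u_p = A0 + A1*t. Substituting and matching coefficients of each power of t gives A0 = 172/1681, A1 = -1/41, so u_p = 172/1681 - t/41.
General solution: u = 172/1681 - t/41 + C1*cos(5*t)*exp(-4*t) + C2*exp(-4*t)*sin(5*t).
Apply the initial conditions: u(0) = 172/1681 + C1 = -5 and u'(0) = -1/41 - 4*C1 + 5*C2 = -2. Solving gives C1 = -8577/1681, C2 = -37629/8405.

u = 172/1681 - t/41 - 37629*exp(-4*t)*sin(5*t)/8405 - 8577*cos(5*t)*exp(-4*t)/1681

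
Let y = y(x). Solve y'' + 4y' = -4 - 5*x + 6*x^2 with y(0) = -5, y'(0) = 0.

Characteristic equation r² + 4r = 0 factors as (r + 4)r = 0, so r = -4, 0.
Hence y_h = C1*exp(-4*x) + C2.
Since 0 is a characteristic root (multiplicity 1), multiply the polynomial trial by x: try y_p = x*(A0 + A1*x + A2*x^2). Substituting and matching coefficients of each power of x gives A0 = -1/2, A1 = -1, A2 = 1/2, so y_p = x^3/2 - x^2 - x/2.
General solution: y = C2 + x^3/2 - x^2 - x/2 + C1*exp(-4*x).
Apply the initial conditions: y(0) = C1 + C2 = -5 and y'(0) = -1/2 - 4*C1 = 0. Solving gives C1 = -1/8, C2 = -39/8.

y = -39/8 + x**3/2 - x**2 - x/2 - exp(-4*x)/8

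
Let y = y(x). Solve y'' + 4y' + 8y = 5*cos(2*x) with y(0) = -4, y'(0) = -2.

y = sin(2*x)/2 + cos(2*x)/4 - 23*exp(-2*x)*sin(2*x)/4 - 17*cos(2*x)*exp(-2*x)/4

Characteristic equation r² + 4r + 8 = 0 has discriminant (4)² - 4·(8) = -16 < 0, so r = -2 ± 2i.
Hence y_h = C1*cos(2*x)*exp(-2*x) + C2*exp(-2*x)*sin(2*x).
Try y_p = A*cos(2*x) + B*sin(2*x). Substituting and equating the coefficients of cos(2x) and sin(2x) gives A = 1/4, B = 1/2, so y_p = sin(2*x)/2 + cos(2*x)/4.
General solution: y = sin(2*x)/2 + cos(2*x)/4 + C1*cos(2*x)*exp(-2*x) + C2*exp(-2*x)*sin(2*x).
Apply the initial conditions: y(0) = 1/4 + C1 = -4 and y'(0) = 1 - 2*C1 + 2*C2 = -2. Solving gives C1 = -17/4, C2 = -23/4.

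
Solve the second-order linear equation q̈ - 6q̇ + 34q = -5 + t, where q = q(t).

q = -41/289 + t/34 + C1*cos(5*t)*exp(3*t) + C2*exp(3*t)*sin(5*t)

Characteristic equation r² - 6r + 34 = 0 has discriminant (-6)² - 4·(34) = -100 < 0, so r = 3 ± 5i.
Hence q_h = C1*cos(5*t)*exp(3*t) + C2*exp(3*t)*sin(5*t).
For the particular solution try q_p = A0 + A1*t. Substituting and matching coefficients of each power of t gives A0 = -41/289, A1 = 1/34, so q_p = -41/289 + t/34.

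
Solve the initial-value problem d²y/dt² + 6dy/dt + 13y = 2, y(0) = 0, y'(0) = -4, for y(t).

Characteristic equation r² + 6r + 13 = 0 has discriminant (6)² - 4·(13) = -16 < 0, so r = -3 ± 2i.
Hence y_h = C1*cos(2*t)*exp(-3*t) + C2*exp(-3*t)*sin(2*t).
For the particular solution try y_p = A0. Substituting and matching coefficients of each power of t gives A0 = 2/13, so y_p = 2/13.
General solution: y = 2/13 + C1*cos(2*t)*exp(-3*t) + C2*exp(-3*t)*sin(2*t).
Apply the initial conditions: y(0) = 2/13 + C1 = 0 and y'(0) = -3*C1 + 2*C2 = -4. Solving gives C1 = -2/13, C2 = -29/13.

y = 2/13 - 29*exp(-3*t)*sin(2*t)/13 - 2*cos(2*t)*exp(-3*t)/13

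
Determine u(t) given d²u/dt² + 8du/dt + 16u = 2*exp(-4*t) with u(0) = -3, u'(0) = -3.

Characteristic equation r² + 8r + 16 = 0 has discriminant (8)² - 4·(16) = 0, so r = -4 is a repeated root.
Hence u_h = (C1 + C2*t)*exp(-4*t).
Since exp(-4*t) solves the homogeneous equation (r = -4 is a root of multiplicity 2), multiply the trial by t^2. Try u_p = A*t^2*exp(-4*t). Substituting into the equation and dividing by exp(-4*t) gives A = 1, so u_p = t^2*exp(-4*t).
General solution: u = C1*exp(-4*t) + t^2*exp(-4*t) + C2*t*exp(-4*t).
Apply the initial conditions: u(0) = C1 = -3 and u'(0) = C2 - 4*C1 = -3. Solving gives C1 = -3, C2 = -15.

u = -3*exp(-4*t) + t**2*exp(-4*t) - 15*t*exp(-4*t)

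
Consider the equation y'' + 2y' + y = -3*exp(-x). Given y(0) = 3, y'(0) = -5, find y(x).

y = 3*exp(-x) - 2*x*exp(-x) - 3*x**2*exp(-x)/2

Characteristic equation r² + 2r + 1 = 0 has discriminant (2)² - 4·(1) = 0, so r = -1 is a repeated root.
Hence y_h = (C1 + C2*x)*exp(-x).
Since exp(-x) solves the homogeneous equation (r = -1 is a root of multiplicity 2), multiply the trial by x^2. Try y_p = A*x^2*exp(-x). Substituting into the equation and dividing by exp(-x) gives A = -3/2, so y_p = -3*x^2*exp(-x)/2.
General solution: y = C1*exp(-x) - 3*x^2*exp(-x)/2 + C2*x*exp(-x).
Apply the initial conditions: y(0) = C1 = 3 and y'(0) = C2 - C1 = -5. Solving gives C1 = 3, C2 = -2.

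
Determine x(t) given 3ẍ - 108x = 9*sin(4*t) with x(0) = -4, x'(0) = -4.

x = -361*exp(6*t)/156 - 263*exp(-6*t)/156 - 3*sin(4*t)/52

Divide through by 3: x'' - 36x = 3*sin(4*t).
Characteristic equation r² - 36 = 0 factors as (r - 6)(r + 6) = 0, so r = 6, -6.
Hence x_h = C1*exp(6*t) + C2*exp(-6*t).
Try x_p = A*cos(4*t) + B*sin(4*t). Substituting and equating the coefficients of cos(4t) and sin(4t) gives A = 0, B = -3/52, so x_p = -3*sin(4*t)/52.
General solution: x = -3*sin(4*t)/52 + C1*exp(6*t) + C2*exp(-6*t).
Apply the initial conditions: x(0) = C1 + C2 = -4 and x'(0) = -3/13 - 6*C2 + 6*C1 = -4. Solving gives C1 = -361/156, C2 = -263/156.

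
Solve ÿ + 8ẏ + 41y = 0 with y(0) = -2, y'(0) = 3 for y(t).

Characteristic equation r² + 8r + 41 = 0 has discriminant (8)² - 4·(41) = -100 < 0, so r = -4 ± 5i.
Hence y_h = C1*cos(5*t)*exp(-4*t) + C2*exp(-4*t)*sin(5*t).
Apply the initial conditions: y(0) = C1 = -2 and y'(0) = -4*C1 + 5*C2 = 3. Solving gives C1 = -2, C2 = -1.

y = -exp(-4*t)*sin(5*t) - 2*cos(5*t)*exp(-4*t)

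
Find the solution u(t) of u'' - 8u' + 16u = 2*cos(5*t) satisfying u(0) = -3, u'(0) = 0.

u = -5025*exp(4*t)/1681 - 80*sin(5*t)/1681 - 18*cos(5*t)/1681 + 500*t*exp(4*t)/41

Characteristic equation r² - 8r + 16 = 0 has discriminant (-8)² - 4·(16) = 0, so r = 4 is a repeated root.
Hence u_h = (C1 + C2*t)*exp(4*t).
Try u_p = A*cos(5*t) + B*sin(5*t). Substituting and equating the coefficients of cos(5t) and sin(5t) gives A = -18/1681, B = -80/1681, so u_p = -80*sin(5*t)/1681 - 18*cos(5*t)/1681.
General solution: u = -80*sin(5*t)/1681 - 18*cos(5*t)/1681 + C1*exp(4*t) + C2*t*exp(4*t).
Apply the initial conditions: u(0) = -18/1681 + C1 = -3 and u'(0) = -400/1681 + C2 + 4*C1 = 0. Solving gives C1 = -5025/1681, C2 = 500/41.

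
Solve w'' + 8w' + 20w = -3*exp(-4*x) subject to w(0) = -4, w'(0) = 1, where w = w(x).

w = -3*exp(-4*x)/4 - 15*exp(-4*x)*sin(2*x)/2 - 13*cos(2*x)*exp(-4*x)/4

Characteristic equation r² + 8r + 20 = 0 has discriminant (8)² - 4·(20) = -16 < 0, so r = -4 ± 2i.
Hence w_h = C1*cos(2*x)*exp(-4*x) + C2*exp(-4*x)*sin(2*x).
Try w_p = A*exp(-4*x). Substituting into the equation and dividing by exp(-4*x) gives A = -3/4, so w_p = -3*exp(-4*x)/4.
General solution: w = -3*exp(-4*x)/4 + C1*cos(2*x)*exp(-4*x) + C2*exp(-4*x)*sin(2*x).
Apply the initial conditions: w(0) = -3/4 + C1 = -4 and w'(0) = 3 - 4*C1 + 2*C2 = 1. Solving gives C1 = -13/4, C2 = -15/2.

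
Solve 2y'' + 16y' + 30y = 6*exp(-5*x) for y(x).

Divide through by 2: y'' + 8y' + 15y = 3*exp(-5*x).
Characteristic equation r² + 8r + 15 = 0 factors as (r + 5)(r + 3) = 0, so r = -5, -3.
Hence y_h = C1*exp(-5*x) + C2*exp(-3*x).
Since exp(-5*x) solves the homogeneous equation (r = -5 is a root of multiplicity 1), multiply the trial by x. Try y_p = A*x*exp(-5*x). Substituting into the equation and dividing by exp(-5*x) gives A = -3/2, so y_p = -3*x*exp(-5*x)/2.

y = C1*exp(-5*x) + C2*exp(-3*x) - 3*x*exp(-5*x)/2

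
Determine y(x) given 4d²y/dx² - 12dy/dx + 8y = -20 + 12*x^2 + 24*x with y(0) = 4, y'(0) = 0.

Divide through by 4: y'' - 3y' + 2y = -5 + 3*x^2 + 6*x.
Characteristic equation r² - 3r + 2 = 0 factors as (r - 1)(r - 2) = 0, so r = 1, 2.
Hence y_h = C1*exp(x) + C2*exp(2*x).
For the particular solution try y_p = A0 + A1*x + A2*x^2. Substituting and matching coefficients of each power of x gives A0 = 29/4, A1 = 15/2, A2 = 3/2, so y_p = 29/4 + 3*x^2/2 + 15*x/2.
General solution: y = 29/4 + 3*x^2/2 + 15*x/2 + C1*exp(x) + C2*exp(2*x).
Apply the initial conditions: y(0) = 29/4 + C1 + C2 = 4 and y'(0) = 15/2 + C1 + 2*C2 = 0. Solving gives C1 = 1, C2 = -17/4.

y = 29/4 - 17*exp(2*x)/4 + 3*x**2/2 + 15*x/2 + exp(x)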